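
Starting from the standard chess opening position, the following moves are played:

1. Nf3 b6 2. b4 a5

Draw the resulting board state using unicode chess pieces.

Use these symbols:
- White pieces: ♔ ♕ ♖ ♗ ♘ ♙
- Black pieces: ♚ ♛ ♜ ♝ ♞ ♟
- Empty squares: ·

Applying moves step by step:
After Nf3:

♜ ♞ ♝ ♛ ♚ ♝ ♞ ♜
♟ ♟ ♟ ♟ ♟ ♟ ♟ ♟
· · · · · · · ·
· · · · · · · ·
· · · · · · · ·
· · · · · ♘ · ·
♙ ♙ ♙ ♙ ♙ ♙ ♙ ♙
♖ ♘ ♗ ♕ ♔ ♗ · ♖


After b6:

♜ ♞ ♝ ♛ ♚ ♝ ♞ ♜
♟ · ♟ ♟ ♟ ♟ ♟ ♟
· ♟ · · · · · ·
· · · · · · · ·
· · · · · · · ·
· · · · · ♘ · ·
♙ ♙ ♙ ♙ ♙ ♙ ♙ ♙
♖ ♘ ♗ ♕ ♔ ♗ · ♖


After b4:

♜ ♞ ♝ ♛ ♚ ♝ ♞ ♜
♟ · ♟ ♟ ♟ ♟ ♟ ♟
· ♟ · · · · · ·
· · · · · · · ·
· ♙ · · · · · ·
· · · · · ♘ · ·
♙ · ♙ ♙ ♙ ♙ ♙ ♙
♖ ♘ ♗ ♕ ♔ ♗ · ♖


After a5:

♜ ♞ ♝ ♛ ♚ ♝ ♞ ♜
· · ♟ ♟ ♟ ♟ ♟ ♟
· ♟ · · · · · ·
♟ · · · · · · ·
· ♙ · · · · · ·
· · · · · ♘ · ·
♙ · ♙ ♙ ♙ ♙ ♙ ♙
♖ ♘ ♗ ♕ ♔ ♗ · ♖



  a b c d e f g h
  ─────────────────
8│♜ ♞ ♝ ♛ ♚ ♝ ♞ ♜│8
7│· · ♟ ♟ ♟ ♟ ♟ ♟│7
6│· ♟ · · · · · ·│6
5│♟ · · · · · · ·│5
4│· ♙ · · · · · ·│4
3│· · · · · ♘ · ·│3
2│♙ · ♙ ♙ ♙ ♙ ♙ ♙│2
1│♖ ♘ ♗ ♕ ♔ ♗ · ♖│1
  ─────────────────
  a b c d e f g h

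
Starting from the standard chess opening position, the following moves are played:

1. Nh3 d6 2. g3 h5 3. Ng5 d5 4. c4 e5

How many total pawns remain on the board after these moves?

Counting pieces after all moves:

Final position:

  a b c d e f g h
  ─────────────────
8│♜ ♞ ♝ ♛ ♚ ♝ ♞ ♜│8
7│♟ ♟ ♟ · · ♟ ♟ ·│7
6│· · · · · · · ·│6
5│· · · ♟ ♟ · ♘ ♟│5
4│· · ♙ · · · · ·│4
3│· · · · · · ♙ ·│3
2│♙ ♙ · ♙ ♙ ♙ · ♙│2
1│♖ ♘ ♗ ♕ ♔ ♗ · ♖│1
  ─────────────────
  a b c d e f g h


16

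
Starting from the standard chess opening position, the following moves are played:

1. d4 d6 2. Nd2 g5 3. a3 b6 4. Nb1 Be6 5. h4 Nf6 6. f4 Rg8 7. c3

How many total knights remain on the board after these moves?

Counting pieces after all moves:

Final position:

  a b c d e f g h
  ─────────────────
8│♜ ♞ · ♛ ♚ ♝ ♜ ·│8
7│♟ · ♟ · ♟ ♟ · ♟│7
6│· ♟ · ♟ ♝ ♞ · ·│6
5│· · · · · · ♟ ·│5
4│· · · ♙ · ♙ · ♙│4
3│♙ · ♙ · · · · ·│3
2│· ♙ · · ♙ · ♙ ·│2
1│♖ ♘ ♗ ♕ ♔ ♗ ♘ ♖│1
  ─────────────────
  a b c d e f g h


4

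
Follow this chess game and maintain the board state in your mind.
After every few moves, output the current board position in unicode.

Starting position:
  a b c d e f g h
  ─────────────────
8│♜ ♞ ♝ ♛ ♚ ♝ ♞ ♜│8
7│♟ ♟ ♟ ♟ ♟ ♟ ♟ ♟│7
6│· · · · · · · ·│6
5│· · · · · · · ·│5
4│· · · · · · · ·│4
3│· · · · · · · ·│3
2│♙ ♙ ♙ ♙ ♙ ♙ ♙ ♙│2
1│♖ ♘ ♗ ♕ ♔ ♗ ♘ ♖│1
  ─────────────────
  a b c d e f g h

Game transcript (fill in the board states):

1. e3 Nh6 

  a b c d e f g h
  ─────────────────
8│♜ ♞ ♝ ♛ ♚ ♝ · ♜│8
7│♟ ♟ ♟ ♟ ♟ ♟ ♟ ♟│7
6│· · · · · · · ♞│6
5│· · · · · · · ·│5
4│· · · · · · · ·│4
3│· · · · ♙ · · ·│3
2│♙ ♙ ♙ ♙ · ♙ ♙ ♙│2
1│♖ ♘ ♗ ♕ ♔ ♗ ♘ ♖│1
  ─────────────────
  a b c d e f g h

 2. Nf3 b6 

  a b c d e f g h
  ─────────────────
8│♜ ♞ ♝ ♛ ♚ ♝ · ♜│8
7│♟ · ♟ ♟ ♟ ♟ ♟ ♟│7
6│· ♟ · · · · · ♞│6
5│· · · · · · · ·│5
4│· · · · · · · ·│4
3│· · · · ♙ ♘ · ·│3
2│♙ ♙ ♙ ♙ · ♙ ♙ ♙│2
1│♖ ♘ ♗ ♕ ♔ ♗ · ♖│1
  ─────────────────
  a b c d e f g h

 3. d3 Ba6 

  a b c d e f g h
  ─────────────────
8│♜ ♞ · ♛ ♚ ♝ · ♜│8
7│♟ · ♟ ♟ ♟ ♟ ♟ ♟│7
6│♝ ♟ · · · · · ♞│6
5│· · · · · · · ·│5
4│· · · · · · · ·│4
3│· · · ♙ ♙ ♘ · ·│3
2│♙ ♙ ♙ · · ♙ ♙ ♙│2
1│♖ ♘ ♗ ♕ ♔ ♗ · ♖│1
  ─────────────────
  a b c d e f g h

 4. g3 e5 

  a b c d e f g h
  ─────────────────
8│♜ ♞ · ♛ ♚ ♝ · ♜│8
7│♟ · ♟ ♟ · ♟ ♟ ♟│7
6│♝ ♟ · · · · · ♞│6
5│· · · · ♟ · · ·│5
4│· · · · · · · ·│4
3│· · · ♙ ♙ ♘ ♙ ·│3
2│♙ ♙ ♙ · · ♙ · ♙│2
1│♖ ♘ ♗ ♕ ♔ ♗ · ♖│1
  ─────────────────
  a b c d e f g h

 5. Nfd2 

  a b c d e f g h
  ─────────────────
8│♜ ♞ · ♛ ♚ ♝ · ♜│8
7│♟ · ♟ ♟ · ♟ ♟ ♟│7
6│♝ ♟ · · · · · ♞│6
5│· · · · ♟ · · ·│5
4│· · · · · · · ·│4
3│· · · ♙ ♙ · ♙ ·│3
2│♙ ♙ ♙ ♘ · ♙ · ♙│2
1│♖ ♘ ♗ ♕ ♔ ♗ · ♖│1
  ─────────────────
  a b c d e f g h


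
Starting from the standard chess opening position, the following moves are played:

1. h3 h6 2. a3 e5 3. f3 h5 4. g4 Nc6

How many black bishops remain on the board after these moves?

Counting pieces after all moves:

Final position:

  a b c d e f g h
  ─────────────────
8│♜ · ♝ ♛ ♚ ♝ ♞ ♜│8
7│♟ ♟ ♟ ♟ · ♟ ♟ ·│7
6│· · ♞ · · · · ·│6
5│· · · · ♟ · · ♟│5
4│· · · · · · ♙ ·│4
3│♙ · · · · ♙ · ♙│3
2│· ♙ ♙ ♙ ♙ · · ·│2
1│♖ ♘ ♗ ♕ ♔ ♗ ♘ ♖│1
  ─────────────────
  a b c d e f g h


2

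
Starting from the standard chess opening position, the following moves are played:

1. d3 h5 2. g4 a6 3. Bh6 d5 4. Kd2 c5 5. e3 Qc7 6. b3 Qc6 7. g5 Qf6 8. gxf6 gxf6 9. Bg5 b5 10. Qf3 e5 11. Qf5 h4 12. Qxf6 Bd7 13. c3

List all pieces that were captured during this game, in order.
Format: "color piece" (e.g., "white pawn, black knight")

Tracking captures:
  gxf6: captured black queen
  gxf6: captured white pawn
  Qxf6: captured black pawn

black queen, white pawn, black pawn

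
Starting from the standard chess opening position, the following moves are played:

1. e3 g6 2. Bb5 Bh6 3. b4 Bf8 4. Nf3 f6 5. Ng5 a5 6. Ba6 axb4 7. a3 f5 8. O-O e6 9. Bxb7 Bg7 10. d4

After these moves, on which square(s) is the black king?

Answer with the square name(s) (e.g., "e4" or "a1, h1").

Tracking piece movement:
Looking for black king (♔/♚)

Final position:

  a b c d e f g h
  ─────────────────
8│♜ ♞ ♝ ♛ ♚ · ♞ ♜│8
7│· ♗ ♟ ♟ · · ♝ ♟│7
6│· · · · ♟ · ♟ ·│6
5│· · · · · ♟ ♘ ·│5
4│· ♟ · ♙ · · · ·│4
3│♙ · · · ♙ · · ·│3
2│· · ♙ · · ♙ ♙ ♙│2
1│♖ ♘ ♗ ♕ · ♖ ♔ ·│1
  ─────────────────
  a b c d e f g h


e8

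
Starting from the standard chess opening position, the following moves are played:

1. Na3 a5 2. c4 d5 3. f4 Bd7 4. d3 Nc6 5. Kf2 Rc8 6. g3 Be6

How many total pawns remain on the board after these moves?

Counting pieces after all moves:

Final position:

  a b c d e f g h
  ─────────────────
8│· · ♜ ♛ ♚ ♝ ♞ ♜│8
7│· ♟ ♟ · ♟ ♟ ♟ ♟│7
6│· · ♞ · ♝ · · ·│6
5│♟ · · ♟ · · · ·│5
4│· · ♙ · · ♙ · ·│4
3│♘ · · ♙ · · ♙ ·│3
2│♙ ♙ · · ♙ ♔ · ♙│2
1│♖ · ♗ ♕ · ♗ ♘ ♖│1
  ─────────────────
  a b c d e f g h


16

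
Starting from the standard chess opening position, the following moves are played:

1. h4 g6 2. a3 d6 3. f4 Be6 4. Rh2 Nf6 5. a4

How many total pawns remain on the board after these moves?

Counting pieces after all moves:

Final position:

  a b c d e f g h
  ─────────────────
8│♜ ♞ · ♛ ♚ ♝ · ♜│8
7│♟ ♟ ♟ · ♟ ♟ · ♟│7
6│· · · ♟ ♝ ♞ ♟ ·│6
5│· · · · · · · ·│5
4│♙ · · · · ♙ · ♙│4
3│· · · · · · · ·│3
2│· ♙ ♙ ♙ ♙ · ♙ ♖│2
1│♖ ♘ ♗ ♕ ♔ ♗ ♘ ·│1
  ─────────────────
  a b c d e f g h


16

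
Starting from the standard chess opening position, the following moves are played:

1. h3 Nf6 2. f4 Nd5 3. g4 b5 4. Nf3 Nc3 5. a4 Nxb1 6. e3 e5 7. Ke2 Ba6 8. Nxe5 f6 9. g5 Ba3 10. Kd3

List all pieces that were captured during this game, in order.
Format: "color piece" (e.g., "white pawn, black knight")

Tracking captures:
  Nxb1: captured white knight
  Nxe5: captured black pawn

white knight, black pawn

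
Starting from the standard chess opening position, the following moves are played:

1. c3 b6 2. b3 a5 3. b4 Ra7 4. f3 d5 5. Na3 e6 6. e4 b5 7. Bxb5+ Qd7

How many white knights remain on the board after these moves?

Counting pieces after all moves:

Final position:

  a b c d e f g h
  ─────────────────
8│· ♞ ♝ · ♚ ♝ ♞ ♜│8
7│♜ · ♟ ♛ · ♟ ♟ ♟│7
6│· · · · ♟ · · ·│6
5│♟ ♗ · ♟ · · · ·│5
4│· ♙ · · ♙ · · ·│4
3│♘ · ♙ · · ♙ · ·│3
2│♙ · · ♙ · · ♙ ♙│2
1│♖ · ♗ ♕ ♔ · ♘ ♖│1
  ─────────────────
  a b c d e f g h


2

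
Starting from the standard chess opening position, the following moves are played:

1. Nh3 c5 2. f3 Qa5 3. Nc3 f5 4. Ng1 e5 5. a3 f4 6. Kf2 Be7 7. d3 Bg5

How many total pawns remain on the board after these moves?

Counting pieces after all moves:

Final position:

  a b c d e f g h
  ─────────────────
8│♜ ♞ ♝ · ♚ · ♞ ♜│8
7│♟ ♟ · ♟ · · ♟ ♟│7
6│· · · · · · · ·│6
5│♛ · ♟ · ♟ · ♝ ·│5
4│· · · · · ♟ · ·│4
3│♙ · ♘ ♙ · ♙ · ·│3
2│· ♙ ♙ · ♙ ♔ ♙ ♙│2
1│♖ · ♗ ♕ · ♗ ♘ ♖│1
  ─────────────────
  a b c d e f g h


16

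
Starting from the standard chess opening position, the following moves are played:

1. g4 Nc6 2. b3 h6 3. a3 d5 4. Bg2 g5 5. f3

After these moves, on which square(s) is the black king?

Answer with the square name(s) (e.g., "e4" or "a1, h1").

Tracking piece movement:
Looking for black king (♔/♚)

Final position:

  a b c d e f g h
  ─────────────────
8│♜ · ♝ ♛ ♚ ♝ ♞ ♜│8
7│♟ ♟ ♟ · ♟ ♟ · ·│7
6│· · ♞ · · · · ♟│6
5│· · · ♟ · · ♟ ·│5
4│· · · · · · ♙ ·│4
3│♙ ♙ · · · ♙ · ·│3
2│· · ♙ ♙ ♙ · ♗ ♙│2
1│♖ ♘ ♗ ♕ ♔ · ♘ ♖│1
  ─────────────────
  a b c d e f g h


e8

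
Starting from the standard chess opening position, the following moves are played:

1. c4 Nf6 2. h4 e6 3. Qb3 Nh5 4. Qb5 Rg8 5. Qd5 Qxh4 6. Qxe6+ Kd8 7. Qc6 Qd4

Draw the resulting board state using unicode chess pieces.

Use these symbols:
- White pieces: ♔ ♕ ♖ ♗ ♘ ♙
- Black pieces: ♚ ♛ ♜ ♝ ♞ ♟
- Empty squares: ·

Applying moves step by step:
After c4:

♜ ♞ ♝ ♛ ♚ ♝ ♞ ♜
♟ ♟ ♟ ♟ ♟ ♟ ♟ ♟
· · · · · · · ·
· · · · · · · ·
· · ♙ · · · · ·
· · · · · · · ·
♙ ♙ · ♙ ♙ ♙ ♙ ♙
♖ ♘ ♗ ♕ ♔ ♗ ♘ ♖


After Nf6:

♜ ♞ ♝ ♛ ♚ ♝ · ♜
♟ ♟ ♟ ♟ ♟ ♟ ♟ ♟
· · · · · ♞ · ·
· · · · · · · ·
· · ♙ · · · · ·
· · · · · · · ·
♙ ♙ · ♙ ♙ ♙ ♙ ♙
♖ ♘ ♗ ♕ ♔ ♗ ♘ ♖


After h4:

♜ ♞ ♝ ♛ ♚ ♝ · ♜
♟ ♟ ♟ ♟ ♟ ♟ ♟ ♟
· · · · · ♞ · ·
· · · · · · · ·
· · ♙ · · · · ♙
· · · · · · · ·
♙ ♙ · ♙ ♙ ♙ ♙ ·
♖ ♘ ♗ ♕ ♔ ♗ ♘ ♖


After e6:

♜ ♞ ♝ ♛ ♚ ♝ · ♜
♟ ♟ ♟ ♟ · ♟ ♟ ♟
· · · · ♟ ♞ · ·
· · · · · · · ·
· · ♙ · · · · ♙
· · · · · · · ·
♙ ♙ · ♙ ♙ ♙ ♙ ·
♖ ♘ ♗ ♕ ♔ ♗ ♘ ♖


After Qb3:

♜ ♞ ♝ ♛ ♚ ♝ · ♜
♟ ♟ ♟ ♟ · ♟ ♟ ♟
· · · · ♟ ♞ · ·
· · · · · · · ·
· · ♙ · · · · ♙
· ♕ · · · · · ·
♙ ♙ · ♙ ♙ ♙ ♙ ·
♖ ♘ ♗ · ♔ ♗ ♘ ♖


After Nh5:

♜ ♞ ♝ ♛ ♚ ♝ · ♜
♟ ♟ ♟ ♟ · ♟ ♟ ♟
· · · · ♟ · · ·
· · · · · · · ♞
· · ♙ · · · · ♙
· ♕ · · · · · ·
♙ ♙ · ♙ ♙ ♙ ♙ ·
♖ ♘ ♗ · ♔ ♗ ♘ ♖


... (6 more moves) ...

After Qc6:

♜ ♞ ♝ ♚ · ♝ ♜ ·
♟ ♟ ♟ ♟ · ♟ ♟ ♟
· · ♕ · · · · ·
· · · · · · · ♞
· · ♙ · · · · ♛
· · · · · · · ·
♙ ♙ · ♙ ♙ ♙ ♙ ·
♖ ♘ ♗ · ♔ ♗ ♘ ♖


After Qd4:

♜ ♞ ♝ ♚ · ♝ ♜ ·
♟ ♟ ♟ ♟ · ♟ ♟ ♟
· · ♕ · · · · ·
· · · · · · · ♞
· · ♙ ♛ · · · ·
· · · · · · · ·
♙ ♙ · ♙ ♙ ♙ ♙ ·
♖ ♘ ♗ · ♔ ♗ ♘ ♖



  a b c d e f g h
  ─────────────────
8│♜ ♞ ♝ ♚ · ♝ ♜ ·│8
7│♟ ♟ ♟ ♟ · ♟ ♟ ♟│7
6│· · ♕ · · · · ·│6
5│· · · · · · · ♞│5
4│· · ♙ ♛ · · · ·│4
3│· · · · · · · ·│3
2│♙ ♙ · ♙ ♙ ♙ ♙ ·│2
1│♖ ♘ ♗ · ♔ ♗ ♘ ♖│1
  ─────────────────
  a b c d e f g h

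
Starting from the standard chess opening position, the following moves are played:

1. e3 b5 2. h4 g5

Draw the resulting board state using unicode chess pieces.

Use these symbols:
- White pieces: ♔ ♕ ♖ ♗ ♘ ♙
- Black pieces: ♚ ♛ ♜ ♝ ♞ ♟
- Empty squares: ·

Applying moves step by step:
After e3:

♜ ♞ ♝ ♛ ♚ ♝ ♞ ♜
♟ ♟ ♟ ♟ ♟ ♟ ♟ ♟
· · · · · · · ·
· · · · · · · ·
· · · · · · · ·
· · · · ♙ · · ·
♙ ♙ ♙ ♙ · ♙ ♙ ♙
♖ ♘ ♗ ♕ ♔ ♗ ♘ ♖


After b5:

♜ ♞ ♝ ♛ ♚ ♝ ♞ ♜
♟ · ♟ ♟ ♟ ♟ ♟ ♟
· · · · · · · ·
· ♟ · · · · · ·
· · · · · · · ·
· · · · ♙ · · ·
♙ ♙ ♙ ♙ · ♙ ♙ ♙
♖ ♘ ♗ ♕ ♔ ♗ ♘ ♖


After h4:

♜ ♞ ♝ ♛ ♚ ♝ ♞ ♜
♟ · ♟ ♟ ♟ ♟ ♟ ♟
· · · · · · · ·
· ♟ · · · · · ·
· · · · · · · ♙
· · · · ♙ · · ·
♙ ♙ ♙ ♙ · ♙ ♙ ·
♖ ♘ ♗ ♕ ♔ ♗ ♘ ♖


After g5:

♜ ♞ ♝ ♛ ♚ ♝ ♞ ♜
♟ · ♟ ♟ ♟ ♟ · ♟
· · · · · · · ·
· ♟ · · · · ♟ ·
· · · · · · · ♙
· · · · ♙ · · ·
♙ ♙ ♙ ♙ · ♙ ♙ ·
♖ ♘ ♗ ♕ ♔ ♗ ♘ ♖



  a b c d e f g h
  ─────────────────
8│♜ ♞ ♝ ♛ ♚ ♝ ♞ ♜│8
7│♟ · ♟ ♟ ♟ ♟ · ♟│7
6│· · · · · · · ·│6
5│· ♟ · · · · ♟ ·│5
4│· · · · · · · ♙│4
3│· · · · ♙ · · ·│3
2│♙ ♙ ♙ ♙ · ♙ ♙ ·│2
1│♖ ♘ ♗ ♕ ♔ ♗ ♘ ♖│1
  ─────────────────
  a b c d e f g h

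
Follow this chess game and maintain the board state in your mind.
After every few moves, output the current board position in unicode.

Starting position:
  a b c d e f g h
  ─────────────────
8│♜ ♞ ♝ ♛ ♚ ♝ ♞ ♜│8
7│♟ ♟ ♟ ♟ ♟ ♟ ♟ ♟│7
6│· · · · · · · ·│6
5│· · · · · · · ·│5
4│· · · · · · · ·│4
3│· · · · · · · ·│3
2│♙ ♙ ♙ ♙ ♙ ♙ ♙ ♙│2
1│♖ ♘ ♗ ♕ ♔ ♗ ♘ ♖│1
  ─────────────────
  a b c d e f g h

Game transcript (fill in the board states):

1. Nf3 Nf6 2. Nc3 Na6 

  a b c d e f g h
  ─────────────────
8│♜ · ♝ ♛ ♚ ♝ · ♜│8
7│♟ ♟ ♟ ♟ ♟ ♟ ♟ ♟│7
6│♞ · · · · ♞ · ·│6
5│· · · · · · · ·│5
4│· · · · · · · ·│4
3│· · ♘ · · ♘ · ·│3
2│♙ ♙ ♙ ♙ ♙ ♙ ♙ ♙│2
1│♖ · ♗ ♕ ♔ ♗ · ♖│1
  ─────────────────
  a b c d e f g h

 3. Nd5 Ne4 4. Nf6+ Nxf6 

  a b c d e f g h
  ─────────────────
8│♜ · ♝ ♛ ♚ ♝ · ♜│8
7│♟ ♟ ♟ ♟ ♟ ♟ ♟ ♟│7
6│♞ · · · · ♞ · ·│6
5│· · · · · · · ·│5
4│· · · · · · · ·│4
3│· · · · · ♘ · ·│3
2│♙ ♙ ♙ ♙ ♙ ♙ ♙ ♙│2
1│♖ · ♗ ♕ ♔ ♗ · ♖│1
  ─────────────────
  a b c d e f g h

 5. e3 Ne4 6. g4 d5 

  a b c d e f g h
  ─────────────────
8│♜ · ♝ ♛ ♚ ♝ · ♜│8
7│♟ ♟ ♟ · ♟ ♟ ♟ ♟│7
6│♞ · · · · · · ·│6
5│· · · ♟ · · · ·│5
4│· · · · ♞ · ♙ ·│4
3│· · · · ♙ ♘ · ·│3
2│♙ ♙ ♙ ♙ · ♙ · ♙│2
1│♖ · ♗ ♕ ♔ ♗ · ♖│1
  ─────────────────
  a b c d e f g h

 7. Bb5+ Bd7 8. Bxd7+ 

  a b c d e f g h
  ─────────────────
8│♜ · · ♛ ♚ ♝ · ♜│8
7│♟ ♟ ♟ ♗ ♟ ♟ ♟ ♟│7
6│♞ · · · · · · ·│6
5│· · · ♟ · · · ·│5
4│· · · · ♞ · ♙ ·│4
3│· · · · ♙ ♘ · ·│3
2│♙ ♙ ♙ ♙ · ♙ · ♙│2
1│♖ · ♗ ♕ ♔ · · ♖│1
  ─────────────────
  a b c d e f g h


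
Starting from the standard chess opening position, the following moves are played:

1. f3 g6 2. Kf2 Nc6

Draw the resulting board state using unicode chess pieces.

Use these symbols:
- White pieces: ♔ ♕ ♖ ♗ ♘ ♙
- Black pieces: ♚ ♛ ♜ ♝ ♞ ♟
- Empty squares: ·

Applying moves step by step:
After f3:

♜ ♞ ♝ ♛ ♚ ♝ ♞ ♜
♟ ♟ ♟ ♟ ♟ ♟ ♟ ♟
· · · · · · · ·
· · · · · · · ·
· · · · · · · ·
· · · · · ♙ · ·
♙ ♙ ♙ ♙ ♙ · ♙ ♙
♖ ♘ ♗ ♕ ♔ ♗ ♘ ♖


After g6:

♜ ♞ ♝ ♛ ♚ ♝ ♞ ♜
♟ ♟ ♟ ♟ ♟ ♟ · ♟
· · · · · · ♟ ·
· · · · · · · ·
· · · · · · · ·
· · · · · ♙ · ·
♙ ♙ ♙ ♙ ♙ · ♙ ♙
♖ ♘ ♗ ♕ ♔ ♗ ♘ ♖


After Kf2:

♜ ♞ ♝ ♛ ♚ ♝ ♞ ♜
♟ ♟ ♟ ♟ ♟ ♟ · ♟
· · · · · · ♟ ·
· · · · · · · ·
· · · · · · · ·
· · · · · ♙ · ·
♙ ♙ ♙ ♙ ♙ ♔ ♙ ♙
♖ ♘ ♗ ♕ · ♗ ♘ ♖


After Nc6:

♜ · ♝ ♛ ♚ ♝ ♞ ♜
♟ ♟ ♟ ♟ ♟ ♟ · ♟
· · ♞ · · · ♟ ·
· · · · · · · ·
· · · · · · · ·
· · · · · ♙ · ·
♙ ♙ ♙ ♙ ♙ ♔ ♙ ♙
♖ ♘ ♗ ♕ · ♗ ♘ ♖



  a b c d e f g h
  ─────────────────
8│♜ · ♝ ♛ ♚ ♝ ♞ ♜│8
7│♟ ♟ ♟ ♟ ♟ ♟ · ♟│7
6│· · ♞ · · · ♟ ·│6
5│· · · · · · · ·│5
4│· · · · · · · ·│4
3│· · · · · ♙ · ·│3
2│♙ ♙ ♙ ♙ ♙ ♔ ♙ ♙│2
1│♖ ♘ ♗ ♕ · ♗ ♘ ♖│1
  ─────────────────
  a b c d e f g h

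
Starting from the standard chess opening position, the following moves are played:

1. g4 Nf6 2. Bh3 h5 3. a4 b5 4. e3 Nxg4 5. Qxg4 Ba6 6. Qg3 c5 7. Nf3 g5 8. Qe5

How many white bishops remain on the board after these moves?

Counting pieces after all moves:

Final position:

  a b c d e f g h
  ─────────────────
8│♜ ♞ · ♛ ♚ ♝ · ♜│8
7│♟ · · ♟ ♟ ♟ · ·│7
6│♝ · · · · · · ·│6
5│· ♟ ♟ · ♕ · ♟ ♟│5
4│♙ · · · · · · ·│4
3│· · · · ♙ ♘ · ♗│3
2│· ♙ ♙ ♙ · ♙ · ♙│2
1│♖ ♘ ♗ · ♔ · · ♖│1
  ─────────────────
  a b c d e f g h


2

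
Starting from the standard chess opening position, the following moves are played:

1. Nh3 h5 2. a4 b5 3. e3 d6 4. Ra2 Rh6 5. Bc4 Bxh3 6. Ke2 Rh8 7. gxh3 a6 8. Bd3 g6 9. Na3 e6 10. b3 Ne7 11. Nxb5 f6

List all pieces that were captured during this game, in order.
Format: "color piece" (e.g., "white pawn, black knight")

Tracking captures:
  Bxh3: captured white knight
  gxh3: captured black bishop
  Nxb5: captured black pawn

white knight, black bishop, black pawn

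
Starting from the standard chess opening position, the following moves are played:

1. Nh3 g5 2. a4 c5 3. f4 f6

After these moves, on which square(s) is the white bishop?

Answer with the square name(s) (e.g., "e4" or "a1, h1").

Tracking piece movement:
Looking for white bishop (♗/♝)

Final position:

  a b c d e f g h
  ─────────────────
8│♜ ♞ ♝ ♛ ♚ ♝ ♞ ♜│8
7│♟ ♟ · ♟ ♟ · · ♟│7
6│· · · · · ♟ · ·│6
5│· · ♟ · · · ♟ ·│5
4│♙ · · · · ♙ · ·│4
3│· · · · · · · ♘│3
2│· ♙ ♙ ♙ ♙ · ♙ ♙│2
1│♖ ♘ ♗ ♕ ♔ ♗ · ♖│1
  ─────────────────
  a b c d e f g h


c1, f1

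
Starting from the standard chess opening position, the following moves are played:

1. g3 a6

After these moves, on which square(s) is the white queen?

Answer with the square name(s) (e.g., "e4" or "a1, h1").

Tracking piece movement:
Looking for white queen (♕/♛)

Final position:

  a b c d e f g h
  ─────────────────
8│♜ ♞ ♝ ♛ ♚ ♝ ♞ ♜│8
7│· ♟ ♟ ♟ ♟ ♟ ♟ ♟│7
6│♟ · · · · · · ·│6
5│· · · · · · · ·│5
4│· · · · · · · ·│4
3│· · · · · · ♙ ·│3
2│♙ ♙ ♙ ♙ ♙ ♙ · ♙│2
1│♖ ♘ ♗ ♕ ♔ ♗ ♘ ♖│1
  ─────────────────
  a b c d e f g h


d1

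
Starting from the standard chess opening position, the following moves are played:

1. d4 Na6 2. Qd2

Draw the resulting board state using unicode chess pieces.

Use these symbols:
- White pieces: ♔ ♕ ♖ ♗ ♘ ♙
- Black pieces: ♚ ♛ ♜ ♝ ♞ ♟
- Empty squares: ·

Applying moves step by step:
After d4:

♜ ♞ ♝ ♛ ♚ ♝ ♞ ♜
♟ ♟ ♟ ♟ ♟ ♟ ♟ ♟
· · · · · · · ·
· · · · · · · ·
· · · ♙ · · · ·
· · · · · · · ·
♙ ♙ ♙ · ♙ ♙ ♙ ♙
♖ ♘ ♗ ♕ ♔ ♗ ♘ ♖


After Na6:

♜ · ♝ ♛ ♚ ♝ ♞ ♜
♟ ♟ ♟ ♟ ♟ ♟ ♟ ♟
♞ · · · · · · ·
· · · · · · · ·
· · · ♙ · · · ·
· · · · · · · ·
♙ ♙ ♙ · ♙ ♙ ♙ ♙
♖ ♘ ♗ ♕ ♔ ♗ ♘ ♖


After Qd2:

♜ · ♝ ♛ ♚ ♝ ♞ ♜
♟ ♟ ♟ ♟ ♟ ♟ ♟ ♟
♞ · · · · · · ·
· · · · · · · ·
· · · ♙ · · · ·
· · · · · · · ·
♙ ♙ ♙ ♕ ♙ ♙ ♙ ♙
♖ ♘ ♗ · ♔ ♗ ♘ ♖



  a b c d e f g h
  ─────────────────
8│♜ · ♝ ♛ ♚ ♝ ♞ ♜│8
7│♟ ♟ ♟ ♟ ♟ ♟ ♟ ♟│7
6│♞ · · · · · · ·│6
5│· · · · · · · ·│5
4│· · · ♙ · · · ·│4
3│· · · · · · · ·│3
2│♙ ♙ ♙ ♕ ♙ ♙ ♙ ♙│2
1│♖ ♘ ♗ · ♔ ♗ ♘ ♖│1
  ─────────────────
  a b c d e f g h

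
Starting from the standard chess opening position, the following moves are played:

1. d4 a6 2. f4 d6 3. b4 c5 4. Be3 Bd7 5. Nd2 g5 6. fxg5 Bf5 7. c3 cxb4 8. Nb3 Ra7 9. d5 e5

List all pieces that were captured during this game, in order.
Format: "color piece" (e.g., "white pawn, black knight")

Tracking captures:
  fxg5: captured black pawn
  cxb4: captured white pawn

black pawn, white pawn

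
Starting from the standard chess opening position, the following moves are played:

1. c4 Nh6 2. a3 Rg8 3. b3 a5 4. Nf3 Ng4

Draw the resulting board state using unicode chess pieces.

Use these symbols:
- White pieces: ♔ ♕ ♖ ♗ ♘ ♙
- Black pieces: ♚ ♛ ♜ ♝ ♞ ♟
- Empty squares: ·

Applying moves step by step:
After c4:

♜ ♞ ♝ ♛ ♚ ♝ ♞ ♜
♟ ♟ ♟ ♟ ♟ ♟ ♟ ♟
· · · · · · · ·
· · · · · · · ·
· · ♙ · · · · ·
· · · · · · · ·
♙ ♙ · ♙ ♙ ♙ ♙ ♙
♖ ♘ ♗ ♕ ♔ ♗ ♘ ♖


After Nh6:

♜ ♞ ♝ ♛ ♚ ♝ · ♜
♟ ♟ ♟ ♟ ♟ ♟ ♟ ♟
· · · · · · · ♞
· · · · · · · ·
· · ♙ · · · · ·
· · · · · · · ·
♙ ♙ · ♙ ♙ ♙ ♙ ♙
♖ ♘ ♗ ♕ ♔ ♗ ♘ ♖


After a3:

♜ ♞ ♝ ♛ ♚ ♝ · ♜
♟ ♟ ♟ ♟ ♟ ♟ ♟ ♟
· · · · · · · ♞
· · · · · · · ·
· · ♙ · · · · ·
♙ · · · · · · ·
· ♙ · ♙ ♙ ♙ ♙ ♙
♖ ♘ ♗ ♕ ♔ ♗ ♘ ♖


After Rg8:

♜ ♞ ♝ ♛ ♚ ♝ ♜ ·
♟ ♟ ♟ ♟ ♟ ♟ ♟ ♟
· · · · · · · ♞
· · · · · · · ·
· · ♙ · · · · ·
♙ · · · · · · ·
· ♙ · ♙ ♙ ♙ ♙ ♙
♖ ♘ ♗ ♕ ♔ ♗ ♘ ♖


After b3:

♜ ♞ ♝ ♛ ♚ ♝ ♜ ·
♟ ♟ ♟ ♟ ♟ ♟ ♟ ♟
· · · · · · · ♞
· · · · · · · ·
· · ♙ · · · · ·
♙ ♙ · · · · · ·
· · · ♙ ♙ ♙ ♙ ♙
♖ ♘ ♗ ♕ ♔ ♗ ♘ ♖


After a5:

♜ ♞ ♝ ♛ ♚ ♝ ♜ ·
· ♟ ♟ ♟ ♟ ♟ ♟ ♟
· · · · · · · ♞
♟ · · · · · · ·
· · ♙ · · · · ·
♙ ♙ · · · · · ·
· · · ♙ ♙ ♙ ♙ ♙
♖ ♘ ♗ ♕ ♔ ♗ ♘ ♖


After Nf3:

♜ ♞ ♝ ♛ ♚ ♝ ♜ ·
· ♟ ♟ ♟ ♟ ♟ ♟ ♟
· · · · · · · ♞
♟ · · · · · · ·
· · ♙ · · · · ·
♙ ♙ · · · ♘ · ·
· · · ♙ ♙ ♙ ♙ ♙
♖ ♘ ♗ ♕ ♔ ♗ · ♖


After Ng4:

♜ ♞ ♝ ♛ ♚ ♝ ♜ ·
· ♟ ♟ ♟ ♟ ♟ ♟ ♟
· · · · · · · ·
♟ · · · · · · ·
· · ♙ · · · ♞ ·
♙ ♙ · · · ♘ · ·
· · · ♙ ♙ ♙ ♙ ♙
♖ ♘ ♗ ♕ ♔ ♗ · ♖



  a b c d e f g h
  ─────────────────
8│♜ ♞ ♝ ♛ ♚ ♝ ♜ ·│8
7│· ♟ ♟ ♟ ♟ ♟ ♟ ♟│7
6│· · · · · · · ·│6
5│♟ · · · · · · ·│5
4│· · ♙ · · · ♞ ·│4
3│♙ ♙ · · · ♘ · ·│3
2│· · · ♙ ♙ ♙ ♙ ♙│2
1│♖ ♘ ♗ ♕ ♔ ♗ · ♖│1
  ─────────────────
  a b c d e f g h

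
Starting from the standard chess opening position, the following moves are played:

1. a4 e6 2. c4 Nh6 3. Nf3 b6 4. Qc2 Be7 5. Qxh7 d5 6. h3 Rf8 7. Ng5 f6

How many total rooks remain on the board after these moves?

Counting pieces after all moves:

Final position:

  a b c d e f g h
  ─────────────────
8│♜ ♞ ♝ ♛ ♚ ♜ · ·│8
7│♟ · ♟ · ♝ · ♟ ♕│7
6│· ♟ · · ♟ ♟ · ♞│6
5│· · · ♟ · · ♘ ·│5
4│♙ · ♙ · · · · ·│4
3│· · · · · · · ♙│3
2│· ♙ · ♙ ♙ ♙ ♙ ·│2
1│♖ ♘ ♗ · ♔ ♗ · ♖│1
  ─────────────────
  a b c d e f g h


4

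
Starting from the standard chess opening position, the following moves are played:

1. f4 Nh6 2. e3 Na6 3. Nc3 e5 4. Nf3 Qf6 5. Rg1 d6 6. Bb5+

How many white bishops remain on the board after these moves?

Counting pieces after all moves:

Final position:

  a b c d e f g h
  ─────────────────
8│♜ · ♝ · ♚ ♝ · ♜│8
7│♟ ♟ ♟ · · ♟ ♟ ♟│7
6│♞ · · ♟ · ♛ · ♞│6
5│· ♗ · · ♟ · · ·│5
4│· · · · · ♙ · ·│4
3│· · ♘ · ♙ ♘ · ·│3
2│♙ ♙ ♙ ♙ · · ♙ ♙│2
1│♖ · ♗ ♕ ♔ · ♖ ·│1
  ─────────────────
  a b c d e f g h


2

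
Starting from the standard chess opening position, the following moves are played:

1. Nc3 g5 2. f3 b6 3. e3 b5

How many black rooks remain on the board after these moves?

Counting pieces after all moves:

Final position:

  a b c d e f g h
  ─────────────────
8│♜ ♞ ♝ ♛ ♚ ♝ ♞ ♜│8
7│♟ · ♟ ♟ ♟ ♟ · ♟│7
6│· · · · · · · ·│6
5│· ♟ · · · · ♟ ·│5
4│· · · · · · · ·│4
3│· · ♘ · ♙ ♙ · ·│3
2│♙ ♙ ♙ ♙ · · ♙ ♙│2
1│♖ · ♗ ♕ ♔ ♗ ♘ ♖│1
  ─────────────────
  a b c d e f g h


2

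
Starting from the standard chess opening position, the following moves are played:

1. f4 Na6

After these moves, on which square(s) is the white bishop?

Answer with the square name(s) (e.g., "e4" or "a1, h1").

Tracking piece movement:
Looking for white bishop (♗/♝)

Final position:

  a b c d e f g h
  ─────────────────
8│♜ · ♝ ♛ ♚ ♝ ♞ ♜│8
7│♟ ♟ ♟ ♟ ♟ ♟ ♟ ♟│7
6│♞ · · · · · · ·│6
5│· · · · · · · ·│5
4│· · · · · ♙ · ·│4
3│· · · · · · · ·│3
2│♙ ♙ ♙ ♙ ♙ · ♙ ♙│2
1│♖ ♘ ♗ ♕ ♔ ♗ ♘ ♖│1
  ─────────────────
  a b c d e f g h


c1, f1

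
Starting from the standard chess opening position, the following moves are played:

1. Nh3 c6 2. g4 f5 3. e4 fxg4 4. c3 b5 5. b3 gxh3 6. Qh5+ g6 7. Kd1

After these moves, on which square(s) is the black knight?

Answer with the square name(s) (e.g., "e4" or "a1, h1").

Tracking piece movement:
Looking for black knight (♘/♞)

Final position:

  a b c d e f g h
  ─────────────────
8│♜ ♞ ♝ ♛ ♚ ♝ ♞ ♜│8
7│♟ · · ♟ ♟ · · ♟│7
6│· · ♟ · · · ♟ ·│6
5│· ♟ · · · · · ♕│5
4│· · · · ♙ · · ·│4
3│· ♙ ♙ · · · · ♟│3
2│♙ · · ♙ · ♙ · ♙│2
1│♖ ♘ ♗ ♔ · ♗ · ♖│1
  ─────────────────
  a b c d e f g h


b8, g8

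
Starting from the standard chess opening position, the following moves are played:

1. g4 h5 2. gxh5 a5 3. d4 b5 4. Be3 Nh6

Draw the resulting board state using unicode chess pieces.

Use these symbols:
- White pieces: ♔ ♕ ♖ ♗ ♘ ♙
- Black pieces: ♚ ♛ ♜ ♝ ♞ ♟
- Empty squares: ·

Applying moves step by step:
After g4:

♜ ♞ ♝ ♛ ♚ ♝ ♞ ♜
♟ ♟ ♟ ♟ ♟ ♟ ♟ ♟
· · · · · · · ·
· · · · · · · ·
· · · · · · ♙ ·
· · · · · · · ·
♙ ♙ ♙ ♙ ♙ ♙ · ♙
♖ ♘ ♗ ♕ ♔ ♗ ♘ ♖


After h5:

♜ ♞ ♝ ♛ ♚ ♝ ♞ ♜
♟ ♟ ♟ ♟ ♟ ♟ ♟ ·
· · · · · · · ·
· · · · · · · ♟
· · · · · · ♙ ·
· · · · · · · ·
♙ ♙ ♙ ♙ ♙ ♙ · ♙
♖ ♘ ♗ ♕ ♔ ♗ ♘ ♖


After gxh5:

♜ ♞ ♝ ♛ ♚ ♝ ♞ ♜
♟ ♟ ♟ ♟ ♟ ♟ ♟ ·
· · · · · · · ·
· · · · · · · ♙
· · · · · · · ·
· · · · · · · ·
♙ ♙ ♙ ♙ ♙ ♙ · ♙
♖ ♘ ♗ ♕ ♔ ♗ ♘ ♖


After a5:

♜ ♞ ♝ ♛ ♚ ♝ ♞ ♜
· ♟ ♟ ♟ ♟ ♟ ♟ ·
· · · · · · · ·
♟ · · · · · · ♙
· · · · · · · ·
· · · · · · · ·
♙ ♙ ♙ ♙ ♙ ♙ · ♙
♖ ♘ ♗ ♕ ♔ ♗ ♘ ♖


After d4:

♜ ♞ ♝ ♛ ♚ ♝ ♞ ♜
· ♟ ♟ ♟ ♟ ♟ ♟ ·
· · · · · · · ·
♟ · · · · · · ♙
· · · ♙ · · · ·
· · · · · · · ·
♙ ♙ ♙ · ♙ ♙ · ♙
♖ ♘ ♗ ♕ ♔ ♗ ♘ ♖


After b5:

♜ ♞ ♝ ♛ ♚ ♝ ♞ ♜
· · ♟ ♟ ♟ ♟ ♟ ·
· · · · · · · ·
♟ ♟ · · · · · ♙
· · · ♙ · · · ·
· · · · · · · ·
♙ ♙ ♙ · ♙ ♙ · ♙
♖ ♘ ♗ ♕ ♔ ♗ ♘ ♖


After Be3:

♜ ♞ ♝ ♛ ♚ ♝ ♞ ♜
· · ♟ ♟ ♟ ♟ ♟ ·
· · · · · · · ·
♟ ♟ · · · · · ♙
· · · ♙ · · · ·
· · · · ♗ · · ·
♙ ♙ ♙ · ♙ ♙ · ♙
♖ ♘ · ♕ ♔ ♗ ♘ ♖


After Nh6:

♜ ♞ ♝ ♛ ♚ ♝ · ♜
· · ♟ ♟ ♟ ♟ ♟ ·
· · · · · · · ♞
♟ ♟ · · · · · ♙
· · · ♙ · · · ·
· · · · ♗ · · ·
♙ ♙ ♙ · ♙ ♙ · ♙
♖ ♘ · ♕ ♔ ♗ ♘ ♖



  a b c d e f g h
  ─────────────────
8│♜ ♞ ♝ ♛ ♚ ♝ · ♜│8
7│· · ♟ ♟ ♟ ♟ ♟ ·│7
6│· · · · · · · ♞│6
5│♟ ♟ · · · · · ♙│5
4│· · · ♙ · · · ·│4
3│· · · · ♗ · · ·│3
2│♙ ♙ ♙ · ♙ ♙ · ♙│2
1│♖ ♘ · ♕ ♔ ♗ ♘ ♖│1
  ─────────────────
  a b c d e f g h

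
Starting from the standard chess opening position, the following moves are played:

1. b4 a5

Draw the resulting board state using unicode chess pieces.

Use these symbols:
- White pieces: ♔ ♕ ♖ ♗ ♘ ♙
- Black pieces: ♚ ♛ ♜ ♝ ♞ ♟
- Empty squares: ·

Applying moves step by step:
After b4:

♜ ♞ ♝ ♛ ♚ ♝ ♞ ♜
♟ ♟ ♟ ♟ ♟ ♟ ♟ ♟
· · · · · · · ·
· · · · · · · ·
· ♙ · · · · · ·
· · · · · · · ·
♙ · ♙ ♙ ♙ ♙ ♙ ♙
♖ ♘ ♗ ♕ ♔ ♗ ♘ ♖


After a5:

♜ ♞ ♝ ♛ ♚ ♝ ♞ ♜
· ♟ ♟ ♟ ♟ ♟ ♟ ♟
· · · · · · · ·
♟ · · · · · · ·
· ♙ · · · · · ·
· · · · · · · ·
♙ · ♙ ♙ ♙ ♙ ♙ ♙
♖ ♘ ♗ ♕ ♔ ♗ ♘ ♖



  a b c d e f g h
  ─────────────────
8│♜ ♞ ♝ ♛ ♚ ♝ ♞ ♜│8
7│· ♟ ♟ ♟ ♟ ♟ ♟ ♟│7
6│· · · · · · · ·│6
5│♟ · · · · · · ·│5
4│· ♙ · · · · · ·│4
3│· · · · · · · ·│3
2│♙ · ♙ ♙ ♙ ♙ ♙ ♙│2
1│♖ ♘ ♗ ♕ ♔ ♗ ♘ ♖│1
  ─────────────────
  a b c d e f g h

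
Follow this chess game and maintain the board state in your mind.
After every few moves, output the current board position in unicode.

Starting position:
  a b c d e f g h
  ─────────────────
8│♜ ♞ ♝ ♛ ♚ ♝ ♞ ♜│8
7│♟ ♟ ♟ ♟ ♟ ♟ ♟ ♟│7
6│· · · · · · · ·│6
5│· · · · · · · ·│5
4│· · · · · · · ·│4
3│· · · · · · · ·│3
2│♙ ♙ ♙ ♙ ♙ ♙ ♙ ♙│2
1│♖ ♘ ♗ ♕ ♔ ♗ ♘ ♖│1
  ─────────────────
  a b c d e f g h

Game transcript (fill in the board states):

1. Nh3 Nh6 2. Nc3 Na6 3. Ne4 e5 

  a b c d e f g h
  ─────────────────
8│♜ · ♝ ♛ ♚ ♝ · ♜│8
7│♟ ♟ ♟ ♟ · ♟ ♟ ♟│7
6│♞ · · · · · · ♞│6
5│· · · · ♟ · · ·│5
4│· · · · ♘ · · ·│4
3│· · · · · · · ♘│3
2│♙ ♙ ♙ ♙ ♙ ♙ ♙ ♙│2
1│♖ · ♗ ♕ ♔ ♗ · ♖│1
  ─────────────────
  a b c d e f g h

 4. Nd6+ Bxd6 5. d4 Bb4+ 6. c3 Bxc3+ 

  a b c d e f g h
  ─────────────────
8│♜ · ♝ ♛ ♚ · · ♜│8
7│♟ ♟ ♟ ♟ · ♟ ♟ ♟│7
6│♞ · · · · · · ♞│6
5│· · · · ♟ · · ·│5
4│· · · ♙ · · · ·│4
3│· · ♝ · · · · ♘│3
2│♙ ♙ · · ♙ ♙ ♙ ♙│2
1│♖ · ♗ ♕ ♔ ♗ · ♖│1
  ─────────────────
  a b c d e f g h

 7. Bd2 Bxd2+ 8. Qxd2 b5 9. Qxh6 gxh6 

  a b c d e f g h
  ─────────────────
8│♜ · ♝ ♛ ♚ · · ♜│8
7│♟ · ♟ ♟ · ♟ · ♟│7
6│♞ · · · · · · ♟│6
5│· ♟ · · ♟ · · ·│5
4│· · · ♙ · · · ·│4
3│· · · · · · · ♘│3
2│♙ ♙ · · ♙ ♙ ♙ ♙│2
1│♖ · · · ♔ ♗ · ♖│1
  ─────────────────
  a b c d e f g h

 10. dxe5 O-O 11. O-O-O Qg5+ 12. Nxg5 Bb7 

  a b c d e f g h
  ─────────────────
8│♜ · · · · ♜ ♚ ·│8
7│♟ ♝ ♟ ♟ · ♟ · ♟│7
6│♞ · · · · · · ♟│6
5│· ♟ · · ♙ · ♘ ·│5
4│· · · · · · · ·│4
3│· · · · · · · ·│3
2│♙ ♙ · · ♙ ♙ ♙ ♙│2
1│· · ♔ ♖ · ♗ · ♖│1
  ─────────────────
  a b c d e f g h

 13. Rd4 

  a b c d e f g h
  ─────────────────
8│♜ · · · · ♜ ♚ ·│8
7│♟ ♝ ♟ ♟ · ♟ · ♟│7
6│♞ · · · · · · ♟│6
5│· ♟ · · ♙ · ♘ ·│5
4│· · · ♖ · · · ·│4
3│· · · · · · · ·│3
2│♙ ♙ · · ♙ ♙ ♙ ♙│2
1│· · ♔ · · ♗ · ♖│1
  ─────────────────
  a b c d e f g h


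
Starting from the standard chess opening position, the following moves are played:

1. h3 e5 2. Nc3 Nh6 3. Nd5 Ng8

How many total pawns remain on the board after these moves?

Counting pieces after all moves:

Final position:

  a b c d e f g h
  ─────────────────
8│♜ ♞ ♝ ♛ ♚ ♝ ♞ ♜│8
7│♟ ♟ ♟ ♟ · ♟ ♟ ♟│7
6│· · · · · · · ·│6
5│· · · ♘ ♟ · · ·│5
4│· · · · · · · ·│4
3│· · · · · · · ♙│3
2│♙ ♙ ♙ ♙ ♙ ♙ ♙ ·│2
1│♖ · ♗ ♕ ♔ ♗ ♘ ♖│1
  ─────────────────
  a b c d e f g h


16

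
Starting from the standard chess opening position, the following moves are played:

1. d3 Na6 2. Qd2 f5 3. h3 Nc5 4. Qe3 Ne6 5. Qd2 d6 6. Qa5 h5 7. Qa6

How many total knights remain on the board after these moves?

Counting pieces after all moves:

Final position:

  a b c d e f g h
  ─────────────────
8│♜ · ♝ ♛ ♚ ♝ ♞ ♜│8
7│♟ ♟ ♟ · ♟ · ♟ ·│7
6│♕ · · ♟ ♞ · · ·│6
5│· · · · · ♟ · ♟│5
4│· · · · · · · ·│4
3│· · · ♙ · · · ♙│3
2│♙ ♙ ♙ · ♙ ♙ ♙ ·│2
1│♖ ♘ ♗ · ♔ ♗ ♘ ♖│1
  ─────────────────
  a b c d e f g h


4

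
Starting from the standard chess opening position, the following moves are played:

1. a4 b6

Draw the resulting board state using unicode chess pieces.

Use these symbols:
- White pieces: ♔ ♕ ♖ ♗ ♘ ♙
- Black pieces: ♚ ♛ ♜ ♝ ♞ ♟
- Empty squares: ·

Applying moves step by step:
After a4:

♜ ♞ ♝ ♛ ♚ ♝ ♞ ♜
♟ ♟ ♟ ♟ ♟ ♟ ♟ ♟
· · · · · · · ·
· · · · · · · ·
♙ · · · · · · ·
· · · · · · · ·
· ♙ ♙ ♙ ♙ ♙ ♙ ♙
♖ ♘ ♗ ♕ ♔ ♗ ♘ ♖


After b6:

♜ ♞ ♝ ♛ ♚ ♝ ♞ ♜
♟ · ♟ ♟ ♟ ♟ ♟ ♟
· ♟ · · · · · ·
· · · · · · · ·
♙ · · · · · · ·
· · · · · · · ·
· ♙ ♙ ♙ ♙ ♙ ♙ ♙
♖ ♘ ♗ ♕ ♔ ♗ ♘ ♖



  a b c d e f g h
  ─────────────────
8│♜ ♞ ♝ ♛ ♚ ♝ ♞ ♜│8
7│♟ · ♟ ♟ ♟ ♟ ♟ ♟│7
6│· ♟ · · · · · ·│6
5│· · · · · · · ·│5
4│♙ · · · · · · ·│4
3│· · · · · · · ·│3
2│· ♙ ♙ ♙ ♙ ♙ ♙ ♙│2
1│♖ ♘ ♗ ♕ ♔ ♗ ♘ ♖│1
  ─────────────────
  a b c d e f g h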